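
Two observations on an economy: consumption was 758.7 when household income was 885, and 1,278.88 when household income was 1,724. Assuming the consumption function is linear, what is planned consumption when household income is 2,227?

MPC = (1278.88 − 758.7)/(1724 − 885) = 520.18/839 = 0.62
a = 758.7 − 0.62(885) = 758.7 − 548.7 = 210
C = 210 + 0.62(2227) = 210 + 1380.74 = 1590.74

C = 1590.74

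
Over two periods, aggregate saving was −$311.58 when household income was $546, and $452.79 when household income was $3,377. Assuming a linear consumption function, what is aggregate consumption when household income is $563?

MPS = ΔS/ΔY = (452.79 − (-311.58))/(3377 − 546) = 764.37/2831 = 0.27
MPC = 1 − MPS = 0.73
Autonomous saving = -311.58 − 0.27(546) = -459, so a = 459
C = 459 + 0.73(563) = 459 + 410.99 = 869.99

C = 869.99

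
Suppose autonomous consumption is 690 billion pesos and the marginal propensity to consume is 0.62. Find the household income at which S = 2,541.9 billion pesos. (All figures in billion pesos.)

Y = 8505

S = Y − C = -690 + 0.38Y
-690 + 0.38Y = 2541.9, so 0.38Y = 3231.9 and Y = 8505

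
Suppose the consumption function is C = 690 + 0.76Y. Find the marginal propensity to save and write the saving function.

MPS = 1 − MPC = 1 − 0.76 = 0.24
S = Y − C = -690 + 0.24Y

MPS = 0.24; S = -690 + 0.24Y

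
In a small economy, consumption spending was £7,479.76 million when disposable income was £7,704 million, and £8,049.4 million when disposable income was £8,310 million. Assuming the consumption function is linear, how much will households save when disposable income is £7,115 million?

MPC = (8049.4 − 7479.76)/(8310 − 7704) = 569.64/606 = 0.94
a = 7479.76 − 0.94(7704) = 7479.76 − 7241.76 = 238
C = 238 + 0.94(7115) = 6926.1
S = 7115 − 6926.1 = 188.9

S = 188.9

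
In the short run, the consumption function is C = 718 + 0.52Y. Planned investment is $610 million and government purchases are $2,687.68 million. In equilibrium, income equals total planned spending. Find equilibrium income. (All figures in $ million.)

Y = 8366

Y = C + I + G = 718 + 0.52Y + 610 + 2687.68
Y − 0.52Y = 4015.68
0.48Y = 4015.68, so Y = 4015.68/0.48 = 8366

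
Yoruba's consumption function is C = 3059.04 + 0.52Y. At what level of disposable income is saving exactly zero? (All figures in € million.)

Y = 6373

At break-even, C = Y: 3059.04 + 0.52Y = Y
0.48Y = 3059.04, so Y = 3059.04/0.48 = 6373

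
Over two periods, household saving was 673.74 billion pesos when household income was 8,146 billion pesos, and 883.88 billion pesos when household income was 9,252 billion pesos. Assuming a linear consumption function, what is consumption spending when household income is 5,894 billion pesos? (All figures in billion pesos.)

MPS = ΔS/ΔY = (883.88 − 673.74)/(9252 − 8146) = 210.14/1106 = 0.19
MPC = 1 − MPS = 0.81
Autonomous saving = 673.74 − 0.19(8146) = -874, so a = 874
C = 874 + 0.81(5894) = 874 + 4774.14 = 5648.14

C = 5648.14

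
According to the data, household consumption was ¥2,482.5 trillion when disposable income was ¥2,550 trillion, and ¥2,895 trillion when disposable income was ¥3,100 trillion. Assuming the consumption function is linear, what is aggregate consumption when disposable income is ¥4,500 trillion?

C = 3945

MPC = (2895 − 2482.5)/(3100 − 2550) = 412.5/550 = 0.75
a = 2482.5 − 0.75(2550) = 2482.5 − 1912.5 = 570
C = 570 + 0.75(4500) = 570 + 3375 = 3945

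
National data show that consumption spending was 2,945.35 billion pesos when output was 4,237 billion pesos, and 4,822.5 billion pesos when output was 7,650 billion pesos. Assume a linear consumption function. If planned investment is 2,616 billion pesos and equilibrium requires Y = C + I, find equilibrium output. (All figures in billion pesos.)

MPC = (4822.5 − 2945.35)/(7650 − 4237) = 1877.15/3413 = 0.55
a = 2945.35 − 0.55(4237) = 615
Equilibrium: Y = 615 + 0.55Y + 2616
0.45Y = 3231, so Y = 3231/0.45 = 7180

Y = 7180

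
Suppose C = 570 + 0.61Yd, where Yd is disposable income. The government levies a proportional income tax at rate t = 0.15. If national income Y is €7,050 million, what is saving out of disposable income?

S = 1767.075

Yd = (1 − 0.15)(7050) = 0.85(7050) = 5992.5
C = 570 + 0.61(5992.5) = 570 + 3655.425 = 4225.425
S = Yd − C = 5992.5 − 4225.425 = 1767.075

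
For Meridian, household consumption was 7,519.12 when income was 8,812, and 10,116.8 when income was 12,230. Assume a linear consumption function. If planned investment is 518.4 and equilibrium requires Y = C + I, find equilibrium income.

Y = 5585

MPC = (10116.8 − 7519.12)/(12230 − 8812) = 2597.68/3418 = 0.76
a = 7519.12 − 0.76(8812) = 822
Equilibrium: Y = 822 + 0.76Y + 518.4
0.24Y = 1340.4, so Y = 1340.4/0.24 = 5585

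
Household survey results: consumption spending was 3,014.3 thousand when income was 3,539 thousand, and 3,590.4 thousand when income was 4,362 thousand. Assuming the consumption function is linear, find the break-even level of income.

Y = 1790

MPC = (3590.4 − 3014.3)/(4362 − 3539) = 576.1/823 = 0.7
a = 3014.3 − 0.7(3539) = 3014.3 − 2477.3 = 537
Break-even: Y = a/(1−MPC) = 537/0.3 = 1790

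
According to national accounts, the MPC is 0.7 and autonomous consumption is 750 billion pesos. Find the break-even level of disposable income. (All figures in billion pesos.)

At break-even, C = Y: 750 + 0.7Y = Y
0.3Y = 750, so Y = 750/0.3 = 2500

Y = 2500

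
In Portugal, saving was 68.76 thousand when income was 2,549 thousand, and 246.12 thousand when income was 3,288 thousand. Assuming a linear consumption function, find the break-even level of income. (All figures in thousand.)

Y = 2262.5

MPS = ΔS/ΔY = (246.12 − 68.76)/(3288 − 2549) = 177.36/739 = 0.24
MPC = 1 − MPS = 0.76
From S(2549) = 68.76: −a + 0.24(2549) = 68.76, so a = 611.76 − 68.76 = 543
Break-even (S = 0): Y = a/MPS = 543/0.24 = 2262.5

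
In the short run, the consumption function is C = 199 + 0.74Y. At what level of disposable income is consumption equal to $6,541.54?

Y = 8571

199 + 0.74Y = 6541.54
0.74Y = 6342.54, so Y = 6342.54/0.74 = 8571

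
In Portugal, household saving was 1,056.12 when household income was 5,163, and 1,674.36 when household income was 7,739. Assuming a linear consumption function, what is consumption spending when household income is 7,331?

MPS = ΔS/ΔY = (1674.36 − 1056.12)/(7739 − 5163) = 618.24/2576 = 0.24
MPC = 1 − MPS = 0.76
Autonomous saving = 1056.12 − 0.24(5163) = -183, so a = 183
C = 183 + 0.76(7331) = 183 + 5571.56 = 5754.56

C = 5754.56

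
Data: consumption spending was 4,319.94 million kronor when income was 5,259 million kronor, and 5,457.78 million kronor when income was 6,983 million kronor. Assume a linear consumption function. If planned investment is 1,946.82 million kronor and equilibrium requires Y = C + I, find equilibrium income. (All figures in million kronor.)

MPC = (5457.78 − 4319.94)/(6983 − 5259) = 1137.84/1724 = 0.66
a = 4319.94 − 0.66(5259) = 849
Equilibrium: Y = 849 + 0.66Y + 1946.82
0.34Y = 2795.82, so Y = 2795.82/0.34 = 8223

Y = 8223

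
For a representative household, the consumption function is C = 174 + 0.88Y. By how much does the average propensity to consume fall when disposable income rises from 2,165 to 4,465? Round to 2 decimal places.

At Y = 2165: C = 174 + 0.88(2165) = 2079.2, APC = 2079.2/2165 = 0.960
At Y = 4465: C = 4103.2, APC = 4103.2/4465 = 0.919
Fall in APC = 0.960 − 0.919 = 0.041 ≈ 0.04

ΔAPC = 0.04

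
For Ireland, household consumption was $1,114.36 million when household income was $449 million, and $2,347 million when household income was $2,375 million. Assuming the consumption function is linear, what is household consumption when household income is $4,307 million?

MPC = (2347 − 1114.36)/(2375 − 449) = 1232.64/1926 = 0.64
a = 1114.36 − 0.64(449) = 1114.36 − 287.36 = 827
C = 827 + 0.64(4307) = 827 + 2756.48 = 3583.48

C = 3583.48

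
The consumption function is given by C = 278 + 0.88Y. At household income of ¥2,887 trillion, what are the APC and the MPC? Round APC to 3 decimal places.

MPC = 0.88 (the slope of the consumption function)
C = 278 + 0.88(2887) = 2818.56, so APC = 2818.56/2887 = 0.976

APC = 0.976; MPC = 0.88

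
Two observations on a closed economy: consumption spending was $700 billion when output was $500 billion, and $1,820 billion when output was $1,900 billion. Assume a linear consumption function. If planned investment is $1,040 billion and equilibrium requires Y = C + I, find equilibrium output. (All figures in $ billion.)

MPC = (1820 − 700)/(1900 − 500) = 1120/1400 = 0.8
a = 700 − 0.8(500) = 300
Equilibrium: Y = 300 + 0.8Y + 1040
0.2Y = 1340, so Y = 1340/0.2 = 6700

Y = 6700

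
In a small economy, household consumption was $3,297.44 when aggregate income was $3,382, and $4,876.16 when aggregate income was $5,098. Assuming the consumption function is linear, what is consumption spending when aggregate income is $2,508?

C = 2493.36

MPC = (4876.16 − 3297.44)/(5098 − 3382) = 1578.72/1716 = 0.92
a = 3297.44 − 0.92(3382) = 3297.44 − 3111.44 = 186
C = 186 + 0.92(2508) = 186 + 2307.36 = 2493.36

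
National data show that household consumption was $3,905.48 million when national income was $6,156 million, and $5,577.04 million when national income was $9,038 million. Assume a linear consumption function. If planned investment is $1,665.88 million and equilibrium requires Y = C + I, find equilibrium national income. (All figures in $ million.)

Y = 4764

MPC = (5577.04 − 3905.48)/(9038 − 6156) = 1671.56/2882 = 0.58
a = 3905.48 − 0.58(6156) = 335
Equilibrium: Y = 335 + 0.58Y + 1665.88
0.42Y = 2000.88, so Y = 2000.88/0.42 = 4764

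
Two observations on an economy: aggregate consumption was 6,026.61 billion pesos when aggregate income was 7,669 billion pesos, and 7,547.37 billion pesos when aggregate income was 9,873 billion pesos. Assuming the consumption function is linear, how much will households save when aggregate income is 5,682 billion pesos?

S = 1026.42

MPC = (7547.37 − 6026.61)/(9873 − 7669) = 1520.76/2204 = 0.69
a = 6026.61 − 0.69(7669) = 6026.61 − 5291.61 = 735
C = 735 + 0.69(5682) = 4655.58
S = 5682 − 4655.58 = 1026.42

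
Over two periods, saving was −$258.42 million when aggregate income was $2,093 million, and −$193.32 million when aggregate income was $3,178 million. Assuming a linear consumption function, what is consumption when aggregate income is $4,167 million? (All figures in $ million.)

MPS = ΔS/ΔY = (-193.32 − (-258.42))/(3178 − 2093) = 65.1/1085 = 0.06
MPC = 1 − MPS = 0.94
Autonomous saving = -258.42 − 0.06(2093) = -384, so a = 384
C = 384 + 0.94(4167) = 384 + 3916.98 = 4300.98

C = 4300.98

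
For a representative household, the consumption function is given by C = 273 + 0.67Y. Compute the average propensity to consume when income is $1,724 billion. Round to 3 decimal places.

C = 273 + 0.67(1724) = 1428.08
APC = C/Y = 1428.08/1724 = 0.828

APC = 0.828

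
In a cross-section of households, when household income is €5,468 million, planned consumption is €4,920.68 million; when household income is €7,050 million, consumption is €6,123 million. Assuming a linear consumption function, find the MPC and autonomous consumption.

MPC = 0.76; a = 765

MPC = ΔC/ΔY = (6123 − 4920.68)/(7050 − 5468) = 1202.32/1582 = 0.76
a = C − MPC·Y = 4920.68 − 0.76(5468) = 4920.68 − 4155.68 = 765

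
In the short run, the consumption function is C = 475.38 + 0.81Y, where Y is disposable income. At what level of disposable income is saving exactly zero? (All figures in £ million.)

At break-even, C = Y: 475.38 + 0.81Y = Y
0.19Y = 475.38, so Y = 475.38/0.19 = 2502

Y = 2502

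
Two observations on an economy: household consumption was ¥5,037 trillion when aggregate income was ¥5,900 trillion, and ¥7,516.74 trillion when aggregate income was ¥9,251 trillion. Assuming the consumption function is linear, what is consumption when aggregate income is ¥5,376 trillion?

MPC = (7516.74 − 5037)/(9251 − 5900) = 2479.74/3351 = 0.74
a = 5037 − 0.74(5900) = 5037 − 4366 = 671
C = 671 + 0.74(5376) = 671 + 3978.24 = 4649.24

C = 4649.24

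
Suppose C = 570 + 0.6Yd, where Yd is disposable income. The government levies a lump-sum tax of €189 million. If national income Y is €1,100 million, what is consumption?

Yd = Y − T = 1100 − 189 = 911
C = 570 + 0.6(911) = 570 + 546.6 = 1116.6

C = 1116.6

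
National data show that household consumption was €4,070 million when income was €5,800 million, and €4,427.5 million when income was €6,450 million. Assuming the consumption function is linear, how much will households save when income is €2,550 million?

MPC = (4427.5 − 4070)/(6450 − 5800) = 357.5/650 = 0.55
a = 4070 − 0.55(5800) = 4070 − 3190 = 880
C = 880 + 0.55(2550) = 2282.5
S = 2550 − 2282.5 = 267.5

S = 267.5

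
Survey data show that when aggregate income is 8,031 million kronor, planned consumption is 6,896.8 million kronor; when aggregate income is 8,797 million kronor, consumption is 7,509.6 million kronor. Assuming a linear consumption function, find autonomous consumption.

a = 472

MPC = ΔC/ΔY = (7509.6 − 6896.8)/(8797 − 8031) = 612.8/766 = 0.8
a = C − MPC·Y = 6896.8 − 0.8(8031) = 6896.8 − 6424.8 = 472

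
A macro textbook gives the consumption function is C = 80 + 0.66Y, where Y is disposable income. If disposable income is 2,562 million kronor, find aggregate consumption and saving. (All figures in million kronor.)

C = 80 + 0.66(2562) = 80 + 1690.92 = 1770.92
S = Y − C = 2562 − 1770.92 = 791.08

C = 1770.92; S = 791.08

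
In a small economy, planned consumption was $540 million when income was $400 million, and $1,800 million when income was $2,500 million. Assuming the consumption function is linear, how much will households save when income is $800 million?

S = 20

MPC = (1800 − 540)/(2500 − 400) = 1260/2100 = 0.6
a = 540 − 0.6(400) = 540 − 240 = 300
C = 300 + 0.6(800) = 780
S = 800 − 780 = 20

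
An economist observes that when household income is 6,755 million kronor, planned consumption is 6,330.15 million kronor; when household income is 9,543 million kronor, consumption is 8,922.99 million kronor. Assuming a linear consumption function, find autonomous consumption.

a = 48

MPC = ΔC/ΔY = (8922.99 − 6330.15)/(9543 − 6755) = 2592.84/2788 = 0.93
a = C − MPC·Y = 6330.15 − 0.93(6755) = 6330.15 − 6282.15 = 48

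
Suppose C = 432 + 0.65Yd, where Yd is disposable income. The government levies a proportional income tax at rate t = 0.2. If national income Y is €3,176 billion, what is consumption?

C = 2083.52

Yd = (1 − 0.2)(3176) = 0.8(3176) = 2540.8
C = 432 + 0.65(2540.8) = 432 + 1651.52 = 2083.52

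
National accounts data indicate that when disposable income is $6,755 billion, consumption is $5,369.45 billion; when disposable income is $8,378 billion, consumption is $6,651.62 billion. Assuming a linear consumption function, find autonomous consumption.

MPC = ΔC/ΔY = (6651.62 − 5369.45)/(8378 − 6755) = 1282.17/1623 = 0.79
a = C − MPC·Y = 5369.45 − 0.79(6755) = 5369.45 − 5336.45 = 33

a = 33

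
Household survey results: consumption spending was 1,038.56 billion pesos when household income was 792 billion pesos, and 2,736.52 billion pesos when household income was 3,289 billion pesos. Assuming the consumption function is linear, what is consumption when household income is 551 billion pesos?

MPC = (2736.52 − 1038.56)/(3289 − 792) = 1697.96/2497 = 0.68
a = 1038.56 − 0.68(792) = 1038.56 − 538.56 = 500
C = 500 + 0.68(551) = 500 + 374.68 = 874.68

C = 874.68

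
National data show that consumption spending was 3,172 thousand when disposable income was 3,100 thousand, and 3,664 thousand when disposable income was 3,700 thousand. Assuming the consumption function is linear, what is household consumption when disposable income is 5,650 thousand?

MPC = (3664 − 3172)/(3700 − 3100) = 492/600 = 0.82
a = 3172 − 0.82(3100) = 3172 − 2542 = 630
C = 630 + 0.82(5650) = 630 + 4633 = 5263

C = 5263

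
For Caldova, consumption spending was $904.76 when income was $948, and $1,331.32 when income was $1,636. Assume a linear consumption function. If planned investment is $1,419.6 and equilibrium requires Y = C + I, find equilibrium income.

MPC = (1331.32 − 904.76)/(1636 − 948) = 426.56/688 = 0.62
a = 904.76 − 0.62(948) = 317
Equilibrium: Y = 317 + 0.62Y + 1419.6
0.38Y = 1736.6, so Y = 1736.6/0.38 = 4570

Y = 4570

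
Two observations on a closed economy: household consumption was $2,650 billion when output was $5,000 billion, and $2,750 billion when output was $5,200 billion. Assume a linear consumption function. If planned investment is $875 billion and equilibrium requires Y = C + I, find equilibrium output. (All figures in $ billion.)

MPC = (2750 − 2650)/(5200 − 5000) = 100/200 = 0.5
a = 2650 − 0.5(5000) = 150
Equilibrium: Y = 150 + 0.5Y + 875
0.5Y = 1025, so Y = 1025/0.5 = 2050

Y = 2050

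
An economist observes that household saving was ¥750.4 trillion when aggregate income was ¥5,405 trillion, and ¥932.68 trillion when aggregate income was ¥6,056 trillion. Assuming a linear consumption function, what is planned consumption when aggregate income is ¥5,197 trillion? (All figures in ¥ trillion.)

C = 4504.84

MPS = ΔS/ΔY = (932.68 − 750.4)/(6056 − 5405) = 182.28/651 = 0.28
MPC = 1 − MPS = 0.72
Autonomous saving = 750.4 − 0.28(5405) = -763, so a = 763
C = 763 + 0.72(5197) = 763 + 3741.84 = 4504.84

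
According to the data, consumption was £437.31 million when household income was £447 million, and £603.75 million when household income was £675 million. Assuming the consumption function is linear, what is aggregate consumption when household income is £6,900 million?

MPC = (603.75 − 437.31)/(675 − 447) = 166.44/228 = 0.73
a = 437.31 − 0.73(447) = 437.31 − 326.31 = 111
C = 111 + 0.73(6900) = 111 + 5037 = 5148

C = 5148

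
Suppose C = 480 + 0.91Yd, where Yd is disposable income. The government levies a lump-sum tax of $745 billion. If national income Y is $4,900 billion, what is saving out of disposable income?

S = -106.05

Yd = Y − T = 4900 − 745 = 4155
C = 480 + 0.91(4155) = 480 + 3781.05 = 4261.05
S = Yd − C = 4155 − 4261.05 = -106.05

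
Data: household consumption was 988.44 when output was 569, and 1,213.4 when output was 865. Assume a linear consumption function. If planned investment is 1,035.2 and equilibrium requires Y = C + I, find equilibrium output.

MPC = (1213.4 − 988.44)/(865 − 569) = 224.96/296 = 0.76
a = 988.44 − 0.76(569) = 556
Equilibrium: Y = 556 + 0.76Y + 1035.2
0.24Y = 1591.2, so Y = 1591.2/0.24 = 6630

Y = 6630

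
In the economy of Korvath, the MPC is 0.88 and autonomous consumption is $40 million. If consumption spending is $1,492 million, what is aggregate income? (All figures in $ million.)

Y = 1650

40 + 0.88Y = 1492
0.88Y = 1452, so Y = 1452/0.88 = 1650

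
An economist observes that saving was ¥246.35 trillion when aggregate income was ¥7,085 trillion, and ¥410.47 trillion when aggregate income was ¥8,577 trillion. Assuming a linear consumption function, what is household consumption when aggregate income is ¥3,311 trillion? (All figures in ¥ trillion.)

MPS = ΔS/ΔY = (410.47 − 246.35)/(8577 − 7085) = 164.12/1492 = 0.11
MPC = 1 − MPS = 0.89
Autonomous saving = 246.35 − 0.11(7085) = -533, so a = 533
C = 533 + 0.89(3311) = 533 + 2946.79 = 3479.79

C = 3479.79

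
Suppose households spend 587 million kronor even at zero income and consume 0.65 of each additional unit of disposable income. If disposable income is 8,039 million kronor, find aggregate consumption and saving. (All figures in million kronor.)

C = 587 + 0.65(8039) = 587 + 5225.35 = 5812.35
S = Y − C = 8039 − 5812.35 = 2226.65

C = 5812.35; S = 2226.65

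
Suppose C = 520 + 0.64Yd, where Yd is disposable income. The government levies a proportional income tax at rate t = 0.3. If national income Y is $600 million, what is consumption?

Yd = (1 − 0.3)(600) = 0.7(600) = 420
C = 520 + 0.64(420) = 520 + 268.8 = 788.8

C = 788.8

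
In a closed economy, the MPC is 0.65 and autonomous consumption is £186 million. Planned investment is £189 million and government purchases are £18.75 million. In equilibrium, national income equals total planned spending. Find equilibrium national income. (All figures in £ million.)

Y = C + I + G = 186 + 0.65Y + 189 + 18.75
Y − 0.65Y = 393.75
0.35Y = 393.75, so Y = 393.75/0.35 = 1125

Y = 1125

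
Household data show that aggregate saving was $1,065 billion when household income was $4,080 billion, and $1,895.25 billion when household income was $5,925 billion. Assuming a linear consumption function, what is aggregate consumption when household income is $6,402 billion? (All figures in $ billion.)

MPS = ΔS/ΔY = (1895.25 − 1065)/(5925 − 4080) = 830.25/1845 = 0.45
MPC = 1 − MPS = 0.55
Autonomous saving = 1065 − 0.45(4080) = -771, so a = 771
C = 771 + 0.55(6402) = 771 + 3521.1 = 4292.1

C = 4292.1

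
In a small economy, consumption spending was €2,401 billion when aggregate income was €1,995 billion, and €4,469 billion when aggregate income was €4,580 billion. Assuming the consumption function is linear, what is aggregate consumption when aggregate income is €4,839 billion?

C = 4676.2

MPC = (4469 − 2401)/(4580 − 1995) = 2068/2585 = 0.8
a = 2401 − 0.8(1995) = 2401 − 1596 = 805
C = 805 + 0.8(4839) = 805 + 3871.2 = 4676.2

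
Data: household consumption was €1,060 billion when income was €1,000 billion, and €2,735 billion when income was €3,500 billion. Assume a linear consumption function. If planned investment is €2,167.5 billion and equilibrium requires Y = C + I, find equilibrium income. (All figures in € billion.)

Y = 7750

MPC = (2735 − 1060)/(3500 − 1000) = 1675/2500 = 0.67
a = 1060 − 0.67(1000) = 390
Equilibrium: Y = 390 + 0.67Y + 2167.5
0.33Y = 2557.5, so Y = 2557.5/0.33 = 7750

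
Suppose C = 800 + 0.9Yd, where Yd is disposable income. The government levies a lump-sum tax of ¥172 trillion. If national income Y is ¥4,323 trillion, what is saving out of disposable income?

Yd = Y − T = 4323 − 172 = 4151
C = 800 + 0.9(4151) = 800 + 3735.9 = 4535.9
S = Yd − C = 4151 − 4535.9 = -384.9

S = -384.9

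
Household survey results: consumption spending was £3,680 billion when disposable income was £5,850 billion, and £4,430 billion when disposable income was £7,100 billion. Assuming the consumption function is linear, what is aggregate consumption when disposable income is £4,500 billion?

MPC = (4430 − 3680)/(7100 − 5850) = 750/1250 = 0.6
a = 3680 − 0.6(5850) = 3680 − 3510 = 170
C = 170 + 0.6(4500) = 170 + 2700 = 2870

C = 2870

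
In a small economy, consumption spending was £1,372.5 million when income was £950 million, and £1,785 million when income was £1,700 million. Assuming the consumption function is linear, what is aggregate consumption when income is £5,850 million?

C = 4067.5

MPC = (1785 − 1372.5)/(1700 − 950) = 412.5/750 = 0.55
a = 1372.5 − 0.55(950) = 1372.5 − 522.5 = 850
C = 850 + 0.55(5850) = 850 + 3217.5 = 4067.5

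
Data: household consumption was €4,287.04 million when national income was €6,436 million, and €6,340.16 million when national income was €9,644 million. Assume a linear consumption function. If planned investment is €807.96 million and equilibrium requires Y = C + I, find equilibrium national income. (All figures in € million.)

MPC = (6340.16 − 4287.04)/(9644 − 6436) = 2053.12/3208 = 0.64
a = 4287.04 − 0.64(6436) = 168
Equilibrium: Y = 168 + 0.64Y + 807.96
0.36Y = 975.96, so Y = 975.96/0.36 = 2711

Y = 2711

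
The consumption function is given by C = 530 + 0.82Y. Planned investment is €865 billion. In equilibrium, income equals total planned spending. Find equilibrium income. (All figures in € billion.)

Y = 7750

Y = C + I = 530 + 0.82Y + 865
Y − 0.82Y = 1395
0.18Y = 1395, so Y = 1395/0.18 = 7750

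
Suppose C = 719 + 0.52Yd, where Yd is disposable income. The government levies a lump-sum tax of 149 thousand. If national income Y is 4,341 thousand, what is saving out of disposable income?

S = 1293.16

Yd = Y − T = 4341 − 149 = 4192
C = 719 + 0.52(4192) = 719 + 2179.84 = 2898.84
S = Yd − C = 4192 − 2898.84 = 1293.16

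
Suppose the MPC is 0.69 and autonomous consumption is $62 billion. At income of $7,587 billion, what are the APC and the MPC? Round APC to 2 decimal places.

APC = 0.70; MPC = 0.69

MPC = 0.69 (the slope of the consumption function)
C = 62 + 0.69(7587) = 5297.03, so APC = 5297.03/7587 = 0.70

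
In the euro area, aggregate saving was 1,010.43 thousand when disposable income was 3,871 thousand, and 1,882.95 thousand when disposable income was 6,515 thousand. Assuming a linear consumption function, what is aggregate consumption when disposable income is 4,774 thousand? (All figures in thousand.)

MPS = ΔS/ΔY = (1882.95 − 1010.43)/(6515 − 3871) = 872.52/2644 = 0.33
MPC = 1 − MPS = 0.67
Autonomous saving = 1010.43 − 0.33(3871) = -267, so a = 267
C = 267 + 0.67(4774) = 267 + 3198.58 = 3465.58

C = 3465.58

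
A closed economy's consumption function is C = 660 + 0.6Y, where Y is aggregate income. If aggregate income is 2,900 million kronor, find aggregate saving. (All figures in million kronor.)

C = 660 + 0.6(2900) = 660 + 1740 = 2400
S = Y − C = 2900 − 2400 = 500

S = 500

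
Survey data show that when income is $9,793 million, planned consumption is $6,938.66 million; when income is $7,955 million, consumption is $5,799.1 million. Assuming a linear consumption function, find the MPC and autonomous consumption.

MPC = 0.62; a = 867

MPC = ΔC/ΔY = (6938.66 − 5799.1)/(9793 − 7955) = 1139.56/1838 = 0.62
a = C − MPC·Y = 5799.1 − 0.62(7955) = 5799.1 − 4932.1 = 867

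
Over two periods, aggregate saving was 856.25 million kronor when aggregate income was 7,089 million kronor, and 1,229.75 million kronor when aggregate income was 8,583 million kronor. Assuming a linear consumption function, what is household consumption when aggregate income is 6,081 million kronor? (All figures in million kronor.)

C = 5476.75

MPS = ΔS/ΔY = (1229.75 − 856.25)/(8583 − 7089) = 373.5/1494 = 0.25
MPC = 1 − MPS = 0.75
Autonomous saving = 856.25 − 0.25(7089) = -916, so a = 916
C = 916 + 0.75(6081) = 916 + 4560.75 = 5476.75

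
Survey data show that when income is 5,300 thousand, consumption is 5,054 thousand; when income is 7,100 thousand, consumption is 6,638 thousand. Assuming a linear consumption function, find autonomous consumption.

a = 390

MPC = ΔC/ΔY = (6638 − 5054)/(7100 − 5300) = 1584/1800 = 0.88
a = C − MPC·Y = 5054 − 0.88(5300) = 5054 − 4664 = 390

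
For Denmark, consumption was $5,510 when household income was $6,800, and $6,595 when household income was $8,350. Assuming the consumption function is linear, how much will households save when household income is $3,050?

S = 165

MPC = (6595 − 5510)/(8350 − 6800) = 1085/1550 = 0.7
a = 5510 − 0.7(6800) = 5510 − 4760 = 750
C = 750 + 0.7(3050) = 2885
S = 3050 − 2885 = 165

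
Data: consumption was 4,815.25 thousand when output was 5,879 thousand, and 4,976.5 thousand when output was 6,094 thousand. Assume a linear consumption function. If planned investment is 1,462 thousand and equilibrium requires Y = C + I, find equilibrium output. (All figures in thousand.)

MPC = (4976.5 − 4815.25)/(6094 − 5879) = 161.25/215 = 0.75
a = 4815.25 − 0.75(5879) = 406
Equilibrium: Y = 406 + 0.75Y + 1462
0.25Y = 1868, so Y = 1868/0.25 = 7472

Y = 7472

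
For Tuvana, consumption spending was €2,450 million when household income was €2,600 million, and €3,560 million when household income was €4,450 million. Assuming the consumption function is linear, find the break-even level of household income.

MPC = (3560 − 2450)/(4450 − 2600) = 1110/1850 = 0.6
a = 2450 − 0.6(2600) = 2450 − 1560 = 890
Break-even: Y = a/(1−MPC) = 890/0.4 = 2225

Y = 2225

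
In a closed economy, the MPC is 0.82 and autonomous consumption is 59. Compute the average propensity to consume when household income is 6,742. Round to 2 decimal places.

C = 59 + 0.82(6742) = 5587.44
APC = C/Y = 5587.44/6742 = 0.83

APC = 0.83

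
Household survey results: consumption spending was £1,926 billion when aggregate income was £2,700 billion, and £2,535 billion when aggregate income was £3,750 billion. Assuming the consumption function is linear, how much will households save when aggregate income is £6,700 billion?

S = 2454

MPC = (2535 − 1926)/(3750 − 2700) = 609/1050 = 0.58
a = 1926 − 0.58(2700) = 1926 − 1566 = 360
C = 360 + 0.58(6700) = 4246
S = 6700 − 4246 = 2454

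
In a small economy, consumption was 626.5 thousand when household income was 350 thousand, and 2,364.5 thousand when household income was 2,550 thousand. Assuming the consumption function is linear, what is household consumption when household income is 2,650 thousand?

C = 2443.5

MPC = (2364.5 − 626.5)/(2550 − 350) = 1738/2200 = 0.79
a = 626.5 − 0.79(350) = 626.5 − 276.5 = 350
C = 350 + 0.79(2650) = 350 + 2093.5 = 2443.5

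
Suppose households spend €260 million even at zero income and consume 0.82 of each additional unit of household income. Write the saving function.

S = -260 + 0.18Y

S = Y − C = Y − (260 + 0.82Y) = -260 + (1 − 0.82)Y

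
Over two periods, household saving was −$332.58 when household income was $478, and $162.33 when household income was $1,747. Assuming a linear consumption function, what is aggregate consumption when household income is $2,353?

MPS = ΔS/ΔY = (162.33 − (-332.58))/(1747 − 478) = 494.91/1269 = 0.39
MPC = 1 − MPS = 0.61
Autonomous saving = -332.58 − 0.39(478) = -519, so a = 519
C = 519 + 0.61(2353) = 519 + 1435.33 = 1954.33

C = 1954.33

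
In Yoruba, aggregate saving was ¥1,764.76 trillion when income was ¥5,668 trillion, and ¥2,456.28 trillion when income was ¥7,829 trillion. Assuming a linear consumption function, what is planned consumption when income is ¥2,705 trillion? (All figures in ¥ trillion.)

C = 1888.4

MPS = ΔS/ΔY = (2456.28 − 1764.76)/(7829 − 5668) = 691.52/2161 = 0.32
MPC = 1 − MPS = 0.68
Autonomous saving = 1764.76 − 0.32(5668) = -49, so a = 49
C = 49 + 0.68(2705) = 49 + 1839.4 = 1888.4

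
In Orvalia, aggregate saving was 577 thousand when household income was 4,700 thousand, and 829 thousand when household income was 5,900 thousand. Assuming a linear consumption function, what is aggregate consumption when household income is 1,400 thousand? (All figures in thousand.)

C = 1516

MPS = ΔS/ΔY = (829 − 577)/(5900 − 4700) = 252/1200 = 0.21
MPC = 1 − MPS = 0.79
Autonomous saving = 577 − 0.21(4700) = -410, so a = 410
C = 410 + 0.79(1400) = 410 + 1106 = 1516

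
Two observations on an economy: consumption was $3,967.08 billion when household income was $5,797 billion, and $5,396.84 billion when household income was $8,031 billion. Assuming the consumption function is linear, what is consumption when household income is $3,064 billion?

MPC = (5396.84 − 3967.08)/(8031 − 5797) = 1429.76/2234 = 0.64
a = 3967.08 − 0.64(5797) = 3967.08 − 3710.08 = 257
C = 257 + 0.64(3064) = 257 + 1960.96 = 2217.96

C = 2217.96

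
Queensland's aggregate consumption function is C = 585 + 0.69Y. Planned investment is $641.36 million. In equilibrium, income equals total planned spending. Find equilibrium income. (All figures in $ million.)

Y = C + I = 585 + 0.69Y + 641.36
Y − 0.69Y = 1226.36
0.31Y = 1226.36, so Y = 1226.36/0.31 = 3956

Y = 3956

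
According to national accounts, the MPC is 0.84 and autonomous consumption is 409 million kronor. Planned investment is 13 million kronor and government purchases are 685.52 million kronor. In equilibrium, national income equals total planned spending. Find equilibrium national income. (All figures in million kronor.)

Y = 6922

Y = C + I + G = 409 + 0.84Y + 13 + 685.52
Y − 0.84Y = 1107.52
0.16Y = 1107.52, so Y = 1107.52/0.16 = 6922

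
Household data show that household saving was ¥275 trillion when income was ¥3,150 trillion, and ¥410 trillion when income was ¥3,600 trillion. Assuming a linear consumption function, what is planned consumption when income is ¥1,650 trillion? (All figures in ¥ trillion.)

MPS = ΔS/ΔY = (410 − 275)/(3600 − 3150) = 135/450 = 0.3
MPC = 1 − MPS = 0.7
Autonomous saving = 275 − 0.3(3150) = -670, so a = 670
C = 670 + 0.7(1650) = 670 + 1155 = 1825

C = 1825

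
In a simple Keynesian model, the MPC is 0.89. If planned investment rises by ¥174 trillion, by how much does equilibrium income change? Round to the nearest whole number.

ΔY ≈ 1582

The multiplier is 1/(1 − MPC) = 1/0.11.
ΔY = 174/0.11 = 1581.82 ≈ 1582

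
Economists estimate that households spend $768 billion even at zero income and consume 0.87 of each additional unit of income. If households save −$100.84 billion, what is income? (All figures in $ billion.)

S = Y − C = -768 + 0.13Y
-768 + 0.13Y = -100.84, so 0.13Y = 667.16 and Y = 5132

Y = 5132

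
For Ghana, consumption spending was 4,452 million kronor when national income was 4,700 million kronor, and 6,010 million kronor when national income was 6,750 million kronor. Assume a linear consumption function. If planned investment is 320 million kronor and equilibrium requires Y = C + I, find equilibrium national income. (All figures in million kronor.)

MPC = (6010 − 4452)/(6750 − 4700) = 1558/2050 = 0.76
a = 4452 − 0.76(4700) = 880
Equilibrium: Y = 880 + 0.76Y + 320
0.24Y = 1200, so Y = 1200/0.24 = 5000

Y = 5000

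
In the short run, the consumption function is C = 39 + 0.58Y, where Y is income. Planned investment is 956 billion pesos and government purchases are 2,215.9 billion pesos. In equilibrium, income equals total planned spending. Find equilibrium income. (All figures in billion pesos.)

Y = 7645

Y = C + I + G = 39 + 0.58Y + 956 + 2215.9
Y − 0.58Y = 3210.9
0.42Y = 3210.9, so Y = 3210.9/0.42 = 7645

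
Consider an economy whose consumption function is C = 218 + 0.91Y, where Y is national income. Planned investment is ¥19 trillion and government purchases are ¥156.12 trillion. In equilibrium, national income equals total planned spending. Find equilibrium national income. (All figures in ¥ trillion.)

Y = C + I + G = 218 + 0.91Y + 19 + 156.12
Y − 0.91Y = 393.12
0.09Y = 393.12, so Y = 393.12/0.09 = 4368

Y = 4368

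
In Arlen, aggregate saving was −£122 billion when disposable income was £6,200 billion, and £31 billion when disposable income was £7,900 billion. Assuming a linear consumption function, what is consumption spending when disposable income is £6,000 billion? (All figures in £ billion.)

MPS = ΔS/ΔY = (31 − (-122))/(7900 − 6200) = 153/1700 = 0.09
MPC = 1 − MPS = 0.91
Autonomous saving = -122 − 0.09(6200) = -680, so a = 680
C = 680 + 0.91(6000) = 680 + 5460 = 6140

C = 6140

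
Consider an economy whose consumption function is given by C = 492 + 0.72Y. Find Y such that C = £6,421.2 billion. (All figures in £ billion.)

Y = 8235

492 + 0.72Y = 6421.2
0.72Y = 5929.2, so Y = 5929.2/0.72 = 8235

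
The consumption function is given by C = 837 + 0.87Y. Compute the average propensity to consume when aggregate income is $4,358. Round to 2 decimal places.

APC = 1.06

C = 837 + 0.87(4358) = 4628.46
APC = C/Y = 4628.46/4358 = 1.06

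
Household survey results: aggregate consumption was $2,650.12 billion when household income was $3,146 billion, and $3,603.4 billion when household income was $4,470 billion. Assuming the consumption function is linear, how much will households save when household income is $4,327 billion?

S = 826.56

MPC = (3603.4 − 2650.12)/(4470 − 3146) = 953.28/1324 = 0.72
a = 2650.12 − 0.72(3146) = 2650.12 − 2265.12 = 385
C = 385 + 0.72(4327) = 3500.44
S = 4327 − 3500.44 = 826.56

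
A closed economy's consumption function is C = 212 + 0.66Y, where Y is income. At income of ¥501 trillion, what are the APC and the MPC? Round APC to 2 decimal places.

APC = 1.08; MPC = 0.66

MPC = 0.66 (the slope of the consumption function)
C = 212 + 0.66(501) = 542.66, so APC = 542.66/501 = 1.08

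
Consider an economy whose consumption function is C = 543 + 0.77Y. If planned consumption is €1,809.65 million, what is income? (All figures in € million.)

543 + 0.77Y = 1809.65
0.77Y = 1266.65, so Y = 1266.65/0.77 = 1645

Y = 1645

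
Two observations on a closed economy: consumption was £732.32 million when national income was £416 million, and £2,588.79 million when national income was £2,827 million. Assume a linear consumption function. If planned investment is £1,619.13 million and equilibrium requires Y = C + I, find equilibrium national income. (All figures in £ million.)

MPC = (2588.79 − 732.32)/(2827 − 416) = 1856.47/2411 = 0.77
a = 732.32 − 0.77(416) = 412
Equilibrium: Y = 412 + 0.77Y + 1619.13
0.23Y = 2031.13, so Y = 2031.13/0.23 = 8831

Y = 8831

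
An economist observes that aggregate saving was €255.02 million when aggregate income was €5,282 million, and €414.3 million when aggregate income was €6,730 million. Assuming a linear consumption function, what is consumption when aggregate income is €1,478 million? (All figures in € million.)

MPS = ΔS/ΔY = (414.3 − 255.02)/(6730 − 5282) = 159.28/1448 = 0.11
MPC = 1 − MPS = 0.89
Autonomous saving = 255.02 − 0.11(5282) = -326, so a = 326
C = 326 + 0.89(1478) = 326 + 1315.42 = 1641.42

C = 1641.42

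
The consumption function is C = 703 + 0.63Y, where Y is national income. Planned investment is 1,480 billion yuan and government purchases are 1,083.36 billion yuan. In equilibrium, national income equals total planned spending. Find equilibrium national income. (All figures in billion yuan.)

Y = C + I + G = 703 + 0.63Y + 1480 + 1083.36
Y − 0.63Y = 3266.36
0.37Y = 3266.36, so Y = 3266.36/0.37 = 8828

Y = 8828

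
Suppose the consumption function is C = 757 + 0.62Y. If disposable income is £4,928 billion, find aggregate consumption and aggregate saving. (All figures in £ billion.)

C = 3812.36; S = 1115.64

C = 757 + 0.62(4928) = 757 + 3055.36 = 3812.36
S = Y − C = 4928 − 3812.36 = 1115.64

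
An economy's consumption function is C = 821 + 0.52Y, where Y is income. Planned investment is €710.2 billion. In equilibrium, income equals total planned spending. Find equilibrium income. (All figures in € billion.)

Y = C + I = 821 + 0.52Y + 710.2
Y − 0.52Y = 1531.2
0.48Y = 1531.2, so Y = 1531.2/0.48 = 3190

Y = 3190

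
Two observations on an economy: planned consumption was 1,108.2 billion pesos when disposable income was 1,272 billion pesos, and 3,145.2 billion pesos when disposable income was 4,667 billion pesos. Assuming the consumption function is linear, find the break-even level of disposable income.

MPC = (3145.2 − 1108.2)/(4667 − 1272) = 2037/3395 = 0.6
a = 1108.2 − 0.6(1272) = 1108.2 − 763.2 = 345
Break-even: Y = a/(1−MPC) = 345/0.4 = 862.5

Y = 862.5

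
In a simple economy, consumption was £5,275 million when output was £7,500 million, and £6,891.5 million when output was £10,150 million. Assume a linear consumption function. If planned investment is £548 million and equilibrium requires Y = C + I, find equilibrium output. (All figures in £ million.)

MPC = (6891.5 − 5275)/(10150 − 7500) = 1616.5/2650 = 0.61
a = 5275 − 0.61(7500) = 700
Equilibrium: Y = 700 + 0.61Y + 548
0.39Y = 1248, so Y = 1248/0.39 = 3200

Y = 3200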